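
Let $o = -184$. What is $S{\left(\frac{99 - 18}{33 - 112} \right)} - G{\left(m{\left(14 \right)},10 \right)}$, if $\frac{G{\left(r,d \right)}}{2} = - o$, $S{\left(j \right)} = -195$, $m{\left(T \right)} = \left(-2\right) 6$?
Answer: $-563$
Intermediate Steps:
$m{\left(T \right)} = -12$
$G{\left(r,d \right)} = 368$ ($G{\left(r,d \right)} = 2 \left(\left(-1\right) \left(-184\right)\right) = 2 \cdot 184 = 368$)
$S{\left(\frac{99 - 18}{33 - 112} \right)} - G{\left(m{\left(14 \right)},10 \right)} = -195 - 368 = -563$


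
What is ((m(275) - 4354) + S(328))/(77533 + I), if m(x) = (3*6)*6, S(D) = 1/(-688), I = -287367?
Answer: 2921249/144365792 ≈ 0.020235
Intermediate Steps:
S(D) = -1/688
m(x) = 108 (m(x) = 18*6 = 108)
((m(275) - 4354) + S(328))/(77533 + I) = ((108 - 4354) - 1/688)/(77533 - 287367) = (-4246 - 1/688)/(-209834) = -2921249/688*(-1/209834) = 2921249/144365792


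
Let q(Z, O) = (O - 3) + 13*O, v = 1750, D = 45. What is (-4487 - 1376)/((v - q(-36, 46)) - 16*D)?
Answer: -5863/389 ≈ -15.072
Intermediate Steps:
q(Z, O) = -3 + 14*O (q(Z, O) = (-3 + O) + 13*O = -3 + 14*O)
(-4487 - 1376)/((v - q(-36, 46)) - 16*D) = (-4487 - 1376)/((1750 - (-3 + 14*46)) - 16*45) = -5863/((1750 - (-3 + 644)) - 720) = -5863/((1750 - 1*641) - 720) = -5863/((1750 - 641) - 720) = -5863/(1109 - 720) = -5863/389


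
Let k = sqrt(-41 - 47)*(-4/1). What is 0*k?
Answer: 0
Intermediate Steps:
k = -8*I*sqrt(22) (k = sqrt(-88)*(-4*1) = (2*I*sqrt(22))*(-4) = -8*I*sqrt(22) ≈ -37.523*I)
0*k = 0*(-8*I*sqrt(22)) = 0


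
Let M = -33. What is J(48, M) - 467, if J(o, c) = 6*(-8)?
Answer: -515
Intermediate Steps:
J(o, c) = -48
J(48, M) - 467 = -48 - 467 = -515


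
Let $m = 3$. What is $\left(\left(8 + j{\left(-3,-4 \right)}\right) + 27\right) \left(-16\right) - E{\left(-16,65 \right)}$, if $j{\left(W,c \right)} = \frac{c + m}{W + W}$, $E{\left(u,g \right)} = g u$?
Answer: $\frac{1432}{3} \approx 477.33$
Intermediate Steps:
$j{\left(W,c \right)} = \frac{3 + c}{2 W}$ ($j{\left(W,c \right)} = \frac{c + 3}{W + W} = \frac{3 + c}{2 W}$)
$\left(\left(8 + j{\left(-3,-4 \right)}\right) + 27\right) \left(-16\right) - E{\left(-16,65 \right)} = \left(\left(8 + \frac{3 - 4}{2 \left(-3\right)}\right) + 27\right) \left(-16\right) - 65 \left(-16\right) = \left(\left(8 + \frac{1}{2} \left(- \frac{1}{3}\right) \left(-1\right)\right) + 27\right) \left(-16\right) - -1040 = \left(\left(8 + \frac{1}{6}\right) + 27\right) \left(-16\right) + 1040 = \left(\frac{49}{6} + 27\right) \left(-16\right) + 1040 = \frac{211}{6} \left(-16\right) + 1040 = - \frac{1688}{3} + 1040 = \frac{1432}{3}$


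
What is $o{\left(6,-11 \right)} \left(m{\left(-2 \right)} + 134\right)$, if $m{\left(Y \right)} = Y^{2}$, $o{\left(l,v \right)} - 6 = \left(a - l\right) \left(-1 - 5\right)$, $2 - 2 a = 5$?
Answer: $7038$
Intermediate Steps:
$a = - \frac{3}{2}$ ($a = 1 - \frac{5}{2} = - \frac{3}{2} \approx -1.5$)
$o{\left(l,v \right)} = 15 + 6 l$ ($o{\left(l,v \right)} = 6 + \left(- \frac{3}{2} - l\right) \left(-1 - 5\right) = 6 + \left(- \frac{3}{2} - l\right) \left(-6\right) = 6 + \left(9 + 6 l\right) = 15 + 6 l$)
$o{\left(6,-11 \right)} \left(m{\left(-2 \right)} + 134\right) = \left(15 + 6 \cdot 6\right) \left(\left(-2\right)^{2} + 134\right) = \left(15 + 36\right) \left(4 + 134\right) = 51 \cdot 138 = 7038$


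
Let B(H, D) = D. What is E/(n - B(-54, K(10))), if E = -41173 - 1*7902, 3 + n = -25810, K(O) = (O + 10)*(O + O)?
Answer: 49075/26213 ≈ 1.8722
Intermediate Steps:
K(O) = 2*O*(10 + O) (K(O) = (10 + O)*(2*O) = 2*O*(10 + O))
n = -25813 (n = -3 - 25810 = -25813)
E = -49075 (E = -41173 - 7902 = -49075)
E/(n - B(-54, K(10))) = -49075/(-25813 - 2*10*(10 + 10)) = -49075/(-25813 - 2*10*20) = -49075/(-25813 - 1*400) = -49075/(-25813 - 400) = -49075/(-26213) = -49075*(-1/26213) = 49075/26213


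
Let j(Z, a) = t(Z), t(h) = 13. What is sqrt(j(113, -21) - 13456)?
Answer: I*sqrt(13443) ≈ 115.94*I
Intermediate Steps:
j(Z, a) = 13
sqrt(j(113, -21) - 13456) = sqrt(13 - 13456) = sqrt(-13443) = I*sqrt(13443)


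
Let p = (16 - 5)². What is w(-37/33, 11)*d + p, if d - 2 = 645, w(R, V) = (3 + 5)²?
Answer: 41529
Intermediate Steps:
w(R, V) = 64 (w(R, V) = 8² = 64)
p = 121 (p = 11² = 121)
d = 647 (d = 2 + 645 = 647)
w(-37/33, 11)*d + p = 64*647 + 121 = 41408 + 121 = 41529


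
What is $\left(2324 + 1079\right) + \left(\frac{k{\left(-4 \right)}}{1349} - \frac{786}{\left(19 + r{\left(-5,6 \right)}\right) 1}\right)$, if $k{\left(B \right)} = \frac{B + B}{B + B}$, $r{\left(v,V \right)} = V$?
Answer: $\frac{113705886}{33725} \approx 3371.6$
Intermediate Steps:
$k{\left(B \right)} = 1$ ($k{\left(B \right)} = \frac{2 B}{2 B} = 2 B \frac{1}{2 B} = 1$)
$\left(2324 + 1079\right) + \left(\frac{k{\left(-4 \right)}}{1349} - \frac{786}{\left(19 + r{\left(-5,6 \right)}\right) 1}\right) = \left(2324 + 1079\right) + \left(1 \cdot \frac{1}{1349} - \frac{786}{\left(19 + 6\right) 1}\right) = 3403 + \left(1 \cdot \frac{1}{1349} - \frac{786}{25 \cdot 1}\right) = 3403 + \left(\frac{1}{1349} - \frac{786}{25}\right) = 3403 - \frac{1060289}{33725} = \frac{113705886}{33725}$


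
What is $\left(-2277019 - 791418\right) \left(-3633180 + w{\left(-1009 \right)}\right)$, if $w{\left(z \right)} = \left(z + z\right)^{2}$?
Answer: $-1347485697928$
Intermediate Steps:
$w{\left(z \right)} = 4 z^{2}$ ($w{\left(z \right)} = \left(2 z\right)^{2} = 4 z^{2}$)
$\left(-2277019 - 791418\right) \left(-3633180 + w{\left(-1009 \right)}\right) = \left(-2277019 - 791418\right) \left(-3633180 + 4 \left(-1009\right)^{2}\right) = - 3068437 \left(-3633180 + 4 \cdot 1018081\right) = - 3068437 \left(-3633180 + 4072324\right) = \left(-3068437\right) 439144 = -1347485697928$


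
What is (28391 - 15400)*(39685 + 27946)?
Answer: 878594321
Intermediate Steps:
(28391 - 15400)*(39685 + 27946) = 12991*67631 = 878594321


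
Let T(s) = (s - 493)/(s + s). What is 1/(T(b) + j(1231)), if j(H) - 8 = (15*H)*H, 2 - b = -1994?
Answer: 3992/90739850119 ≈ 4.3994e-8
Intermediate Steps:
b = 1996 (b = 2 - 1*(-1994) = 2 + 1994 = 1996)
j(H) = 8 + 15*H² (j(H) = 8 + (15*H)*H = 8 + 15*H²)
T(s) = (-493 + s)/(2*s) (T(s) = (-493 + s)/((2*s)) = (-493 + s)*(1/(2*s)) = (-493 + s)/(2*s))
1/(T(b) + j(1231)) = 1/((½)*(-493 + 1996)/1996 + (8 + 15*1231²)) = 1/((½)*(1/1996)*1503 + (8 + 15*1515361)) = 1/(1503/3992 + (8 + 22730415)) = 1/(1503/3992 + 22730423) = 1/(90739850119/3992) = 3992/90739850119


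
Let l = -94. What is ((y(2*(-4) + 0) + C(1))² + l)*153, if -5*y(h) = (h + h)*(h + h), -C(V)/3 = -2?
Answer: 7455078/25 ≈ 2.9820e+5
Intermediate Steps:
C(V) = 6 (C(V) = -3*(-2) = 6)
y(h) = -4*h²/5 (y(h) = -(h + h)*(h + h)/5 = -2*h*2*h/5 = -4*h²/5)
((y(2*(-4) + 0) + C(1))² + l)*153 = ((-4*(2*(-4) + 0)²/5 + 6)² - 94)*153 = ((-4*(-8 + 0)²/5 + 6)² - 94)*153 = ((-⅘*(-8)² + 6)² - 94)*153 = ((-⅘*64 + 6)² - 94)*153 = ((-256/5 + 6)² - 94)*153 = ((-226/5)² - 94)*153 = (51076/25 - 94)*153 = (48726/25)*153 = 7455078/25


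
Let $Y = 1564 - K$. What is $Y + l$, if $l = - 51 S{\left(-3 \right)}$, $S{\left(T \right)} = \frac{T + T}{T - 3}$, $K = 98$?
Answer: $1415$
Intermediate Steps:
$Y = 1466$ ($Y = 1564 - 98 = 1466$)
$S{\left(T \right)} = \frac{2 T}{-3 + T}$
$l = -51$ ($l = - 51 \cdot 2 \left(-3\right) \frac{1}{-3 - 3} = - 51 \cdot 2 \left(-3\right) \frac{1}{-6} = - 51 \cdot 2 \left(-3\right) \left(- \frac{1}{6}\right) = \left(-51\right) 1 = -51$)
$Y + l = 1466 - 51 = 1415$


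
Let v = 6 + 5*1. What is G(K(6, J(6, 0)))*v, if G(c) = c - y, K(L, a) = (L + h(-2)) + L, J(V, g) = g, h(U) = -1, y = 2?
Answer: 99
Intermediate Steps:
v = 11 (v = 6 + 5 = 11)
K(L, a) = -1 + 2*L (K(L, a) = (L - 1) + L = (-1 + L) + L = -1 + 2*L)
G(c) = -2 + c (G(c) = c - 1*2 = c - 2 = -2 + c)
G(K(6, J(6, 0)))*v = (-2 + (-1 + 2*6))*11 = (-2 + (-1 + 12))*11 = (-2 + 11)*11 = 9*11 = 99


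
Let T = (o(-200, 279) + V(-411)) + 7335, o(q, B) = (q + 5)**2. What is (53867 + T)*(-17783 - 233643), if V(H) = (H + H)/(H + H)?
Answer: -24948499128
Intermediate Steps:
o(q, B) = (5 + q)**2
V(H) = 1 (V(H) = (2*H)/((2*H)) = (2*H)*(1/(2*H)) = 1)
T = 45361 (T = ((5 - 200)**2 + 1) + 7335 = ((-195)**2 + 1) + 7335 = (38025 + 1) + 7335 = 38026 + 7335 = 45361)
(53867 + T)*(-17783 - 233643) = (53867 + 45361)*(-17783 - 233643) = 99228*(-251426) = -24948499128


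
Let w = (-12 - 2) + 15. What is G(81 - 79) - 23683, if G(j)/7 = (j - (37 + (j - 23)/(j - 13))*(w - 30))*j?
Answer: -86437/11 ≈ -7857.9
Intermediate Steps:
w = 1 (w = -14 + 15 = 1)
G(j) = 7*j*(1073 + j + 29*(-23 + j)/(-13 + j)) (G(j) = 7*((j - (37 + (j - 23)/(j - 13))*(1 - 30))*j) = 7*((j - (37 + (-23 + j)/(-13 + j))*(-29))*j) = 7*((j - (-1073 - 29*(-23 + j)/(-13 + j)))*j) = 7*((j + (1073 + 29*(-23 + j)/(-13 + j)))*j) = 7*((1073 + j + 29*(-23 + j)/(-13 + j))*j) = 7*(j*(1073 + j + 29*(-23 + j)/(-13 + j))) = 7*j*(1073 + j + 29*(-23 + j)/(-13 + j)))
G(81 - 79) - 23683 = 7*(81 - 79)*(-14616 + (81 - 79)² + 1089*(81 - 79))/(-13 + (81 - 79)) - 23683 = 7*2*(-14616 + 2² + 1089*2)/(-13 + 2) - 23683 = 7*2*(-14616 + 4 + 2178)/(-11) - 23683 = 7*2*(-1/11)*(-12434) - 23683 = 174076/11 - 23683 = -86437/11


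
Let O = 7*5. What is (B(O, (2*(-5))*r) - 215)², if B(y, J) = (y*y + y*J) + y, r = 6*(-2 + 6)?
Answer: 54096025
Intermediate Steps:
r = 24 (r = 6*4 = 24)
O = 35
B(y, J) = y + y² + J*y (B(y, J) = (y² + J*y) + y = y + y² + J*y)
(B(O, (2*(-5))*r) - 215)² = (35*(1 + (2*(-5))*24 + 35) - 215)² = (35*(1 - 10*24 + 35) - 215)² = (35*(1 - 240 + 35) - 215)² = (35*(-204) - 215)² = (-7140 - 215)² = (-7355)² = 54096025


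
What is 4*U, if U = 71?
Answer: 284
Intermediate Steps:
4*U = 4*71 = 284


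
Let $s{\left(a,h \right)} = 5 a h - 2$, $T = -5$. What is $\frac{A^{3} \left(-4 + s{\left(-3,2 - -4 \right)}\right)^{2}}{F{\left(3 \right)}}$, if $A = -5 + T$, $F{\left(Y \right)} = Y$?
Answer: $-3072000$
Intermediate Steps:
$s{\left(a,h \right)} = -2 + 5 a h$ ($s{\left(a,h \right)} = 5 a h - 2 = -2 + 5 a h$)
$A = -10$ ($A = -5 - 5 = -10$)
$\frac{A^{3} \left(-4 + s{\left(-3,2 - -4 \right)}\right)^{2}}{F{\left(3 \right)}} = \frac{\left(-10\right)^{3} \left(-4 + \left(-2 + 5 \left(-3\right) \left(2 - -4\right)\right)\right)^{2}}{3} = - 1000 \left(-4 + \left(-2 + 5 \left(-3\right) \left(2 + 4\right)\right)\right)^{2} \cdot \frac{1}{3} = - 1000 \left(-4 + \left(-2 + 5 \left(-3\right) 6\right)\right)^{2} \cdot \frac{1}{3} = - 1000 \left(-4 - 92\right)^{2} \cdot \frac{1}{3} = - 1000 \left(-96\right)^{2} \cdot \frac{1}{3} = \left(-1000\right) 9216 \cdot \frac{1}{3} = \left(-9216000\right) \frac{1}{3} = -3072000$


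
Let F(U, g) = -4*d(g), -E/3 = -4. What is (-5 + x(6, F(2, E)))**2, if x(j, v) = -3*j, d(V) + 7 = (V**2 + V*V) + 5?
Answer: 529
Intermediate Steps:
d(V) = -2 + 2*V**2 (d(V) = -7 + ((V**2 + V*V) + 5) = -7 + ((V**2 + V**2) + 5) = -7 + (2*V**2 + 5) = -7 + (5 + 2*V**2) = -2 + 2*V**2)
E = 12 (E = -3*(-4) = 12)
F(U, g) = 8 - 8*g**2 (F(U, g) = -4*(-2 + 2*g**2) = 8 - 8*g**2)
(-5 + x(6, F(2, E)))**2 = (-5 - 3*6)**2 = (-5 - 18)**2 = (-23)**2 = 529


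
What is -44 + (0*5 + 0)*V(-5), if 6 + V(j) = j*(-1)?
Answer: -44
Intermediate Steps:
V(j) = -6 - j (V(j) = -6 + j*(-1) = -6 - j)
-44 + (0*5 + 0)*V(-5) = -44 + (0*5 + 0)*(-6 - 1*(-5)) = -44 + (0 + 0)*(-6 + 5) = -44 + 0*(-1) = -44 + 0 = -44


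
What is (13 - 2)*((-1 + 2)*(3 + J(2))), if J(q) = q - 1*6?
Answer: -11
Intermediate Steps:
J(q) = -6 + q (J(q) = q - 6 = -6 + q)
(13 - 2)*((-1 + 2)*(3 + J(2))) = (13 - 2)*((-1 + 2)*(3 + (-6 + 2))) = 11*(1*(3 - 4)) = 11*(1*(-1)) = 11*(-1) = -11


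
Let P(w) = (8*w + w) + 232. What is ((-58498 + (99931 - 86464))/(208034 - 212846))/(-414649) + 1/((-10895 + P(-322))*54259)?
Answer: -33136088741257/1468147677308333412 ≈ -2.2570e-5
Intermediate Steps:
P(w) = 232 + 9*w (P(w) = 9*w + 232 = 232 + 9*w)
((-58498 + (99931 - 86464))/(208034 - 212846))/(-414649) + 1/((-10895 + P(-322))*54259) = ((-58498 + (99931 - 86464))/(208034 - 212846))/(-414649) + 1/((-10895 + (232 + 9*(-322)))*54259) = ((-58498 + 13467)/(-4812))*(-1/414649) + (1/54259)/(-10895 + (232 - 2898)) = -45031*(-1/4812)*(-1/414649) + (1/54259)/(-10895 - 2666) = (45031/4812)*(-1/414649) + (1/54259)/(-13561) = -45031/1995290988 - 1/13561*1/54259 = -45031/1995290988 - 1/735806299 = -33136088741257/1468147677308333412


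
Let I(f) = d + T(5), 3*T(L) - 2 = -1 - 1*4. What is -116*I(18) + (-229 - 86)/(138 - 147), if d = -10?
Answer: 1311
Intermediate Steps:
T(L) = -1 (T(L) = 2/3 + (-1 - 1*4)/3 = 2/3 + (-1 - 4)/3 = 2/3 + (1/3)*(-5) = 2/3 - 5/3 = -1)
I(f) = -11 (I(f) = -10 - 1 = -11)
-116*I(18) + (-229 - 86)/(138 - 147) = -116*(-11) + (-229 - 86)/(138 - 147) = 1276 - 315/(-9) = 1276 - 315*(-1/9) = 1276 + 35 = 1311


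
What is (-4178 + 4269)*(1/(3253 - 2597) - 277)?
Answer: -16535701/656 ≈ -25207.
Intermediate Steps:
(-4178 + 4269)*(1/(3253 - 2597) - 277) = 91*(1/656 - 277) = 91*(-181711/656) = -16535701/656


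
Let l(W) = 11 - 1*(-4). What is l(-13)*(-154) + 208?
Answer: -2102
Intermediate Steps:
l(W) = 15 (l(W) = 11 + 4 = 15)
l(-13)*(-154) + 208 = 15*(-154) + 208 = -2310 + 208 = -2102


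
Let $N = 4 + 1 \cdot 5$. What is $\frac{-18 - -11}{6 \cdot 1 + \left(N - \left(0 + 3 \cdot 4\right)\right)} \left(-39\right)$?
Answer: $91$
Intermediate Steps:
$N = 9$ ($N = 4 + 5 = 9$)
$\frac{-18 - -11}{6 \cdot 1 + \left(N - \left(0 + 3 \cdot 4\right)\right)} \left(-39\right) = \frac{-18 - -11}{6 \cdot 1 + \left(9 - \left(0 + 3 \cdot 4\right)\right)} \left(-39\right) = \frac{-18 + 11}{6 + \left(9 - \left(0 + 12\right)\right)} \left(-39\right) = \frac{1}{6 + \left(9 - 12\right)} \left(-7\right) \left(-39\right) = \frac{1}{6 - 3} \left(-7\right) \left(-39\right) = \frac{1}{3} \left(-7\right) \left(-39\right) = \left(- \frac{7}{3}\right) \left(-39\right) = 91$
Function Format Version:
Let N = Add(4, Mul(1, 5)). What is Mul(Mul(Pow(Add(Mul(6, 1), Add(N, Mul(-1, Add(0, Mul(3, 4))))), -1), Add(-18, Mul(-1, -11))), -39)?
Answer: 91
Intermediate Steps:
N = 9 (N = Add(4, 5) = 9)
Mul(Mul(Pow(Add(Mul(6, 1), Add(N, Mul(-1, Add(0, Mul(3, 4))))), -1), Add(-18, Mul(-1, -11))), -39) = Mul(Mul(Pow(Add(Mul(6, 1), Add(9, Mul(-1, Add(0, Mul(3, 4))))), -1), Add(-18, Mul(-1, -11))), -39) = Mul(Mul(Pow(Add(6, Add(9, Mul(-1, Add(0, 12)))), -1), Add(-18, 11)), -39) = Mul(Mul(Pow(Add(6, Add(9, Mul(-1, 12))), -1), -7), -39) = Mul(Mul(Pow(Add(6, Add(9, -12)), -1), -7), -39) = Mul(Mul(Pow(Add(6, -3), -1), -7), -39) = Mul(Mul(Pow(3, -1), -7), -39) = Mul(Mul(Rational(1, 3), -7), -39) = Mul(Rational(-7, 3), -39) = 91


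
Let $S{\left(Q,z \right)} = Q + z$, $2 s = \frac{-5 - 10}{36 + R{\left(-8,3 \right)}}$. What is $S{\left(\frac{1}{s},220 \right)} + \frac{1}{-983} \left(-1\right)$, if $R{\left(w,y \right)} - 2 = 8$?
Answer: $\frac{3153479}{14745} \approx 213.87$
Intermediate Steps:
$R{\left(w,y \right)} = 10$ ($R{\left(w,y \right)} = 2 + 8 = 10$)
$s = - \frac{15}{92}$ ($s = \frac{\left(-5 - 10\right) \frac{1}{36 + 10}}{2} = \frac{\left(-15\right) \frac{1}{46}}{2} = \frac{1}{2} \left(- \frac{15}{46}\right) = - \frac{15}{92} \approx -0.16304$)
$S{\left(\frac{1}{s},220 \right)} + \frac{1}{-983} \left(-1\right) = \left(\frac{1}{- \frac{15}{92}} + 220\right) + \frac{1}{-983} \left(-1\right) = \left(- \frac{92}{15} + 220\right) - - \frac{1}{983} = \frac{3208}{15} + \frac{1}{983} = \frac{3153479}{14745}$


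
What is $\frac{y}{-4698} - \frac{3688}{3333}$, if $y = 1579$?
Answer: $- \frac{7529677}{5219478} \approx -1.4426$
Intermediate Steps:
$\frac{y}{-4698} - \frac{3688}{3333} = \frac{1579}{-4698} - \frac{3688}{3333} = 1579 \left(- \frac{1}{4698}\right) - \frac{3688}{3333} = - \frac{1579}{4698} - \frac{3688}{3333} = - \frac{7529677}{5219478}$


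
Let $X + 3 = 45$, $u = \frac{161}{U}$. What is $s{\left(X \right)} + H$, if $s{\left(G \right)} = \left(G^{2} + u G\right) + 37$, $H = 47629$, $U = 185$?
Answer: $\frac{9151312}{185} \approx 49467.0$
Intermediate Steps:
$u = \frac{161}{185} \approx 0.87027$
$X = 42$ ($X = -3 + 45 = 42$)
$s{\left(G \right)} = 37 + G^{2} + \frac{161 G}{185}$ ($s{\left(G \right)} = \left(G^{2} + \frac{161 G}{185}\right) + 37 = 37 + G^{2} + \frac{161 G}{185}$)
$s{\left(X \right)} + H = \left(37 + 42^{2} + \frac{161}{185} \cdot 42\right) + 47629 = \left(37 + 1764 + \frac{6762}{185}\right) + 47629 = \frac{339947}{185} + 47629 = \frac{9151312}{185}$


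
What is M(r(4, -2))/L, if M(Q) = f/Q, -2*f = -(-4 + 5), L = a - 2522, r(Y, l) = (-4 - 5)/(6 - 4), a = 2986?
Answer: -1/4176 ≈ -0.00023946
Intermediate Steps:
r(Y, l) = -9/2
L = 464 (L = 2986 - 2522 = 464)
f = 1/2 (f = -(-1)*(-4 + 5)/2 = -(-1)/2 = -1/2*(-1) = 1/2 ≈ 0.50000)
M(Q) = 1/(2*Q)
M(r(4, -2))/L = (1/(2*(-9/2)))/464 = ((1/2)*(-2/9))*(1/464) = -1/9*1/464 = -1/4176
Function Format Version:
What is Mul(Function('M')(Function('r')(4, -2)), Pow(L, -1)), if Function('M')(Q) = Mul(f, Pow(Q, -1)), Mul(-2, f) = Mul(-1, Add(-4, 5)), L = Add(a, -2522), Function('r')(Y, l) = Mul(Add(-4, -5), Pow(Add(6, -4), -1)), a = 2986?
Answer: Rational(-1, 4176) ≈ -0.00023946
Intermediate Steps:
Function('r')(Y, l) = Rational(-9, 2) (Function('r')(Y, l) = Mul(-9, Pow(2, -1)) = Mul(-9, Rational(1, 2)) = Rational(-9, 2))
L = 464 (L = Add(2986, -2522) = 464)
f = Rational(1, 2) (f = Mul(Rational(-1, 2), Mul(-1, Add(-4, 5))) = Mul(Rational(-1, 2), Mul(-1, 1)) = Mul(Rational(-1, 2), -1) = Rational(1, 2) ≈ 0.50000)
Function('M')(Q) = Mul(Rational(1, 2), Pow(Q, -1))
Mul(Function('M')(Function('r')(4, -2)), Pow(L, -1)) = Mul(Mul(Rational(1, 2), Pow(Rational(-9, 2), -1)), Pow(464, -1)) = Mul(Mul(Rational(1, 2), Rational(-2, 9)), Rational(1, 464)) = Mul(Rational(-1, 9), Rational(1, 464)) = Rational(-1, 4176)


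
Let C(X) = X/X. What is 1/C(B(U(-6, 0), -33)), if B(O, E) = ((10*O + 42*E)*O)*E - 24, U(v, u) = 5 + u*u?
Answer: 1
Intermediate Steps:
U(v, u) = 5 + u²
B(O, E) = -24 + E*O*(10*O + 42*E) (B(O, E) = (O*(10*O + 42*E))*E - 24 = E*O*(10*O + 42*E) - 24 = -24 + E*O*(10*O + 42*E))
C(X) = 1
1/C(B(U(-6, 0), -33)) = 1/1 = 1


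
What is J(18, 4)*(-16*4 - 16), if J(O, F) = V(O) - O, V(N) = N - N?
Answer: 1440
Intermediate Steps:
V(N) = 0
J(O, F) = -O (J(O, F) = 0 - O = -O)
J(18, 4)*(-16*4 - 16) = (-1*18)*(-16*4 - 16) = -18*(-64 - 16) = -18*(-80) = 1440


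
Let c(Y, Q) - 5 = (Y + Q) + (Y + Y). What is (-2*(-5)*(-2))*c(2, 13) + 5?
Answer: -475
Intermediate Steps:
c(Y, Q) = 5 + Q + 3*Y (c(Y, Q) = 5 + ((Y + Q) + (Y + Y)) = 5 + ((Q + Y) + 2*Y) = 5 + (Q + 3*Y) = 5 + Q + 3*Y)
(-2*(-5)*(-2))*c(2, 13) + 5 = (-2*(-5)*(-2))*(5 + 13 + 3*2) + 5 = (10*(-2))*(5 + 13 + 6) + 5 = -20*24 + 5 = -480 + 5 = -475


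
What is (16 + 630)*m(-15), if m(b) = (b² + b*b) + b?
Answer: 281010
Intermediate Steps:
m(b) = b + 2*b² (m(b) = (b² + b²) + b = 2*b² + b = b + 2*b²)
(16 + 630)*m(-15) = (16 + 630)*(-15*(1 + 2*(-15))) = 646*(-15*(1 - 30)) = 646*(-15*(-29)) = 646*435 = 281010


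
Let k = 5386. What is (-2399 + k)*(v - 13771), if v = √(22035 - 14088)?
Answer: -41133977 + 8961*√883 ≈ -4.0868e+7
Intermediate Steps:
v = 3*√883 (v = √7947 = 3*√883 ≈ 89.146)
(-2399 + k)*(v - 13771) = (-2399 + 5386)*(3*√883 - 13771) = 2987*(-13771 + 3*√883) = -41133977 + 8961*√883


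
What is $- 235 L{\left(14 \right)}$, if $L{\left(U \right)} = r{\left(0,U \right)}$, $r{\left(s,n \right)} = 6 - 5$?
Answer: $-235$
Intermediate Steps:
$r{\left(s,n \right)} = 1$
$L{\left(U \right)} = 1$
$- 235 L{\left(14 \right)} = \left(-235\right) 1 = -235$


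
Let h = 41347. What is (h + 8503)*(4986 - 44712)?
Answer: -1980341100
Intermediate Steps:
(h + 8503)*(4986 - 44712) = (41347 + 8503)*(4986 - 44712) = 49850*(-39726) = -1980341100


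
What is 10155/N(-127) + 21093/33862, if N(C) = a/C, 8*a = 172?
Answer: -87341719941/1456066 ≈ -59985.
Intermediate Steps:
a = 43/2 (a = (1/8)*172 = 43/2 ≈ 21.500)
N(C) = 43/(2*C)
10155/N(-127) + 21093/33862 = 10155/(((43/2)/(-127))) + 21093/33862 = 10155/(((43/2)*(-1/127))) + 21093*(1/33862) = 10155/(-43/254) + 21093/33862 = 10155*(-254/43) + 21093/33862 = -2579370/43 + 21093/33862 = -87341719941/1456066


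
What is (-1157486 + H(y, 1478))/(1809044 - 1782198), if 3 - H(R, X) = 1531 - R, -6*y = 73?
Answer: -6954157/161076 ≈ -43.173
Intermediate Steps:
y = -73/6 (y = -1/6*73 = -73/6 ≈ -12.167)
H(R, X) = -1528 + R (H(R, X) = 3 - (1531 - R) = 3 + (-1531 + R) = -1528 + R)
(-1157486 + H(y, 1478))/(1809044 - 1782198) = (-1157486 + (-1528 - 73/6))/(1809044 - 1782198) = (-1157486 - 9241/6)/26846 = -6954157/6*1/26846 = -6954157/161076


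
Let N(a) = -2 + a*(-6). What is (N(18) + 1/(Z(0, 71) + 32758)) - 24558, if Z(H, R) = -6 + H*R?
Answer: -807926335/32752 ≈ -24668.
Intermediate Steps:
N(a) = -2 - 6*a
(N(18) + 1/(Z(0, 71) + 32758)) - 24558 = ((-2 - 6*18) + 1/((-6 + 0*71) + 32758)) - 24558 = ((-2 - 108) + 1/((-6 + 0) + 32758)) - 24558 = (-110 + 1/(-6 + 32758)) - 24558 = (-110 + 1/32752) - 24558 = -3602719/32752 - 24558 = -807926335/32752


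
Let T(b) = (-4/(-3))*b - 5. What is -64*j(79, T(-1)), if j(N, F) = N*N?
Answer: -399424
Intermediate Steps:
T(b) = -5 + 4*b/3 (T(b) = (-4*(-⅓))*b - 5 = 4*b/3 - 5 = -5 + 4*b/3)
j(N, F) = N²
-64*j(79, T(-1)) = -64*79² = -64*6241 = -399424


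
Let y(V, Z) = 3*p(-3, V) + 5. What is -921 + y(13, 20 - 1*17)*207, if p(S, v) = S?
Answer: -1749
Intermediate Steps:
y(V, Z) = -4 (y(V, Z) = 3*(-3) + 5 = -9 + 5 = -4)
-921 + y(13, 20 - 1*17)*207 = -921 - 4*207 = -921 - 828 = -1749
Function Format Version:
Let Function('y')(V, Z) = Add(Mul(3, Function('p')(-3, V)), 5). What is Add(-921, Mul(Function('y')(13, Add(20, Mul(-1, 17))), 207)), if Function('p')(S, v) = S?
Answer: -1749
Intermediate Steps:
Function('y')(V, Z) = -4 (Function('y')(V, Z) = Add(Mul(3, -3), 5) = Add(-9, 5) = -4)
Add(-921, Mul(Function('y')(13, Add(20, Mul(-1, 17))), 207)) = Add(-921, Mul(-4, 207)) = Add(-921, -828) = -1749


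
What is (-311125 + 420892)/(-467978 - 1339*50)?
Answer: -109767/534928 ≈ -0.20520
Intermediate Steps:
(-311125 + 420892)/(-467978 - 1339*50) = 109767/(-467978 - 66950) = 109767/(-534928) = 109767*(-1/534928) = -109767/534928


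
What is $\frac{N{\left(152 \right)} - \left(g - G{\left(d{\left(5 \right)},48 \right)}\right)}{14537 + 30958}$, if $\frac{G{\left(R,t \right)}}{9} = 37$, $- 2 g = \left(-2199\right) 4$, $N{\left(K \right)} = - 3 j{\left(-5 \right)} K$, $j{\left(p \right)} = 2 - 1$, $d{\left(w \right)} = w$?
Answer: $- \frac{1507}{15165} \approx -0.099374$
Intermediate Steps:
$j{\left(p \right)} = 1$ ($j{\left(p \right)} = 2 - 1 = 1$)
$N{\left(K \right)} = - 3 K$ ($N{\left(K \right)} = \left(-3\right) 1 K = - 3 K$)
$g = 4398$ ($g = - \frac{\left(-2199\right) 4}{2} = \left(- \frac{1}{2}\right) \left(-8796\right) = 4398$)
$G{\left(R,t \right)} = 333$ ($G{\left(R,t \right)} = 9 \cdot 37 = 333$)
$\frac{N{\left(152 \right)} - \left(g - G{\left(d{\left(5 \right)},48 \right)}\right)}{14537 + 30958} = \frac{\left(-3\right) 152 + \left(333 - 4398\right)}{14537 + 30958} = \frac{-456 + \left(333 - 4398\right)}{45495} = \left(-456 - 4065\right) \frac{1}{45495} = \left(-4521\right) \frac{1}{45495} = - \frac{1507}{15165}$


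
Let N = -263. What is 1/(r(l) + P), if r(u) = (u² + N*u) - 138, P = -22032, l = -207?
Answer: 1/75120 ≈ 1.3312e-5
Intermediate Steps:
r(u) = -138 + u² - 263*u (r(u) = (u² - 263*u) - 138 = -138 + u² - 263*u)
1/(r(l) + P) = 1/((-138 + (-207)² - 263*(-207)) - 22032) = 1/((-138 + 42849 + 54441) - 22032) = 1/(97152 - 22032) = 1/75120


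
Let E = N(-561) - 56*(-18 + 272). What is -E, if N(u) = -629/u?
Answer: 469355/33 ≈ 14223.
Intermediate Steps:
E = -469355/33 (E = -629/(-561) - 56*(-18 + 272) = -629*(-1/561) - 56*254 = 37/33 - 14224 = -469355/33 ≈ -14223.)
-E = -1*(-469355/33) = 469355/33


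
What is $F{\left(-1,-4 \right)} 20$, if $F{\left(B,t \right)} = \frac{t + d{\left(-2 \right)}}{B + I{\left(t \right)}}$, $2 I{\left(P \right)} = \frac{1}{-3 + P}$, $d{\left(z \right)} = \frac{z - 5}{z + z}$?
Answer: $42$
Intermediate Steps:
$d{\left(z \right)} = \frac{-5 + z}{2 z}$
$I{\left(P \right)} = \frac{1}{2 \left(-3 + P\right)}$
$F{\left(B,t \right)} = \frac{\frac{7}{4} + t}{B + \frac{1}{2 \left(-3 + t\right)}}$ ($F{\left(B,t \right)} = \frac{t + \frac{-5 - 2}{2 \left(-2\right)}}{B + \frac{1}{2 \left(-3 + t\right)}} = \frac{t + \frac{1}{2} \left(- \frac{1}{2}\right) \left(-7\right)}{B + \frac{1}{2 \left(-3 + t\right)}} = \frac{t + \frac{7}{4}}{B + \frac{1}{2 \left(-3 + t\right)}} = \frac{\frac{7}{4} + t}{B + \frac{1}{2 \left(-3 + t\right)}}$)
$F{\left(-1,-4 \right)} 20 = \frac{\left(-3 - 4\right) \left(7 + 4 \left(-4\right)\right)}{2 \left(1 + 2 \left(-1\right) \left(-3 - 4\right)\right)} 20 = \frac{1}{2} \frac{1}{1 + 2 \left(-1\right) \left(-7\right)} \left(-7\right) \left(7 - 16\right) 20 = \frac{1}{2} \frac{1}{1 + 14} \left(-7\right) \left(-9\right) 20 = \frac{1}{2} \cdot \frac{1}{15} \left(-7\right) \left(-9\right) 20 = \frac{21}{10} \cdot 20 = 42$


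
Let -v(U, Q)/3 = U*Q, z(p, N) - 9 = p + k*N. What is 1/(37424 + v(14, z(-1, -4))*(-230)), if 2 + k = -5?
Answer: 1/385184 ≈ 2.5962e-6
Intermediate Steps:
k = -7 (k = -2 - 5 = -7)
z(p, N) = 9 + p - 7*N (z(p, N) = 9 + (p - 7*N) = 9 + p - 7*N)
v(U, Q) = -3*Q*U (v(U, Q) = -3*U*Q = -3*Q*U)
1/(37424 + v(14, z(-1, -4))*(-230)) = 1/(37424 - 3*(9 - 1 - 7*(-4))*14*(-230)) = 1/(37424 - 3*(9 - 1 + 28)*14*(-230)) = 1/(37424 - 3*36*14*(-230)) = 1/(37424 - 1512*(-230)) = 1/(37424 + 347760) = 1/385184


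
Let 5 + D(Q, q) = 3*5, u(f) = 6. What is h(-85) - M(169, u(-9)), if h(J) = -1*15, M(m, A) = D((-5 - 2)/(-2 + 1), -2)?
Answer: -25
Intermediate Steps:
D(Q, q) = 10 (D(Q, q) = -5 + 3*5 = -5 + 15 = 10)
M(m, A) = 10
h(J) = -15
h(-85) - M(169, u(-9)) = -15 - 1*10 = -15 - 10 = -25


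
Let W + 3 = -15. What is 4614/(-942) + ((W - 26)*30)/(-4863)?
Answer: -1177469/254497 ≈ -4.6266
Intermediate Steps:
W = -18 (W = -3 - 15 = -18)
4614/(-942) + ((W - 26)*30)/(-4863) = 4614/(-942) + ((-18 - 26)*30)/(-4863) = 4614*(-1/942) - 44*30*(-1/4863) = -769/157 - 1320*(-1/4863) = -769/157 + 440/1621 = -1177469/254497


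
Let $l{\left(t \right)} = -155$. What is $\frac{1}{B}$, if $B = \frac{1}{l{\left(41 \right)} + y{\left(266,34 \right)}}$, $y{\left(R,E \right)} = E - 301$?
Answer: $-422$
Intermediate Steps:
$y{\left(R,E \right)} = -301 + E$
$B = - \frac{1}{422}$ ($B = \frac{1}{-155 + \left(-301 + 34\right)} = \frac{1}{-155 - 267} = \frac{1}{-422} = - \frac{1}{422} \approx -0.0023697$)
$\frac{1}{B} = \frac{1}{- \frac{1}{422}} = -422$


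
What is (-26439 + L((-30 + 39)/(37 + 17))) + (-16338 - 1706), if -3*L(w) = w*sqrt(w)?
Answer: -44483 - sqrt(6)/108 ≈ -44483.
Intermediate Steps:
L(w) = -w**(3/2)/3 (L(w) = -w*sqrt(w)/3 = -w**(3/2)/3)
(-26439 + L((-30 + 39)/(37 + 17))) + (-16338 - 1706) = (-26439 - (-30 + 39)**(3/2)/(37 + 17)**(3/2)/3) + (-16338 - 1706) = (-26439 - sqrt(6)/36/3) - 18044 = (-26439 - sqrt(6)/108) - 18044 = -44483 - sqrt(6)/108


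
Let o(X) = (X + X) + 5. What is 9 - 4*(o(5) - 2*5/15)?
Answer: -145/3 ≈ -48.333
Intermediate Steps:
o(X) = 5 + 2*X (o(X) = 2*X + 5 = 5 + 2*X)
9 - 4*(o(5) - 2*5/15) = 9 - 4*((5 + 2*5) - 2*5/15) = 9 - 4*((5 + 10) - 10/15) = 9 - 4*(15 - 1*2/3) = 9 - 4*(15 - 2/3) = 9 - 4*43/3 = 9 - 172/3 = -145/3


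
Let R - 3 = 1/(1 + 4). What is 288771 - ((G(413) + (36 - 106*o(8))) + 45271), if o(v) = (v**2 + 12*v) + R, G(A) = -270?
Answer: 1305166/5 ≈ 2.6103e+5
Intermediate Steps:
R = 16/5 (R = 3 + 1/(1 + 4) = 3 + 1/5 = 16/5 ≈ 3.2000)
o(v) = 16/5 + v**2 + 12*v (o(v) = (v**2 + 12*v) + 16/5 = 16/5 + v**2 + 12*v)
288771 - ((G(413) + (36 - 106*o(8))) + 45271) = 288771 - ((-270 + (36 - 106*(16/5 + 8**2 + 12*8))) + 45271) = 288771 - ((-270 + (36 - 106*(16/5 + 64 + 96))) + 45271) = 288771 - ((-270 + (36 - 106*816/5)) + 45271) = 288771 - ((-270 + (36 - 86496/5)) + 45271) = 288771 - ((-270 - 86316/5) + 45271) = 288771 - (-87666/5 + 45271) = 288771 - 1*138689/5 = 288771 - 138689/5 = 1305166/5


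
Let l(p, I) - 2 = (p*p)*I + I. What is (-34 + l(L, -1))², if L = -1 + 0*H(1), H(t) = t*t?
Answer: 1156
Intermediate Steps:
H(t) = t²
L = -1 (L = -1 + 0*1² = -1 + 0*1 = -1 + 0 = -1)
l(p, I) = 2 + I + I*p² (l(p, I) = 2 + ((p*p)*I + I) = 2 + (p²*I + I) = 2 + (I*p² + I) = 2 + (I + I*p²) = 2 + I + I*p²)
(-34 + l(L, -1))² = (-34 + (2 - 1 - 1*(-1)²))² = (-34 + (2 - 1 - 1*1))² = (-34 + (2 - 1 - 1))² = (-34 + 0)² = (-34)² = 1156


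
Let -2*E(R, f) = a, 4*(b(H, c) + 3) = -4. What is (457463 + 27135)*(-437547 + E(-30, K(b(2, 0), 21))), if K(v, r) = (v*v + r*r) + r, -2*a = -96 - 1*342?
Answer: -212087464587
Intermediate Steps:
a = 219 (a = -(-96 - 1*342)/2 = -(-96 - 342)/2 = -½*(-438) = 219)
b(H, c) = -4 (b(H, c) = -3 + (¼)*(-4) = -3 - 1 = -4)
K(v, r) = r + r² + v² (K(v, r) = (v² + r²) + r = (r² + v²) + r = r + r² + v²)
E(R, f) = -219/2 (E(R, f) = -½*219 = -219/2)
(457463 + 27135)*(-437547 + E(-30, K(b(2, 0), 21))) = (457463 + 27135)*(-437547 - 219/2) = 484598*(-875313/2) = -212087464587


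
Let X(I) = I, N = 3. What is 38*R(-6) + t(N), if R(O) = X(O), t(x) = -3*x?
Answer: -237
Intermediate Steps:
R(O) = O
38*R(-6) + t(N) = 38*(-6) - 3*3 = -228 - 9 = -237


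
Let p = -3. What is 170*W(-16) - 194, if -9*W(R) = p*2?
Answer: -242/3 ≈ -80.667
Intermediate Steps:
W(R) = 2/3 (W(R) = -(-1)*2/3 = -1/9*(-6) = 2/3)
170*W(-16) - 194 = 170*(2/3) - 194 = 340/3 - 194 = -242/3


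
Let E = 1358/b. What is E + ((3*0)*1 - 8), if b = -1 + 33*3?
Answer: 41/7 ≈ 5.8571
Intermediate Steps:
b = 98 (b = -1 + 99 = 98)
E = 97/7 (E = 1358/98 = 1358*(1/98) = 97/7 ≈ 13.857)
E + ((3*0)*1 - 8) = 97/7 + ((3*0)*1 - 8) = 97/7 + (0*1 - 8) = 97/7 + (0 - 8) = 97/7 - 8 = 41/7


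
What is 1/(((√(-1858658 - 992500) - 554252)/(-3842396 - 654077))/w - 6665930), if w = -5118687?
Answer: -1765598213828907415623942807265791/11769354101508571326614840541431497304141 - 989689629310893*I*√1542/23538708203017142653229681082862994608282 ≈ -1.5002e-7 - 1.651e-24*I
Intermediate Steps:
1/(((√(-1858658 - 992500) - 554252)/(-3842396 - 654077))/w - 6665930) = 1/(((√(-1858658 - 992500) - 554252)/(-3842396 - 654077))/(-5118687) - 6665930) = 1/(((√(-2851158) - 554252)/(-4496473))*(-1/5118687) - 6665930) = 1/(((43*I*√1542 - 554252)*(-1/4496473))*(-1/5118687) - 6665930) = 1/(((-554252 + 43*I*√1542)*(-1/4496473))*(-1/5118687) - 6665930) = 1/((554252/4496473 - 43*I*√1542/4496473)*(-1/5118687) - 6665930) = 1/((-554252/23016037890951 + 43*I*√1542/23016037890951) - 6665930) = 1/(-153423297458427553682/23016037890951 + 43*I*√1542/23016037890951)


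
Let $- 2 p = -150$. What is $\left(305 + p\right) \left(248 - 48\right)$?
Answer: $76000$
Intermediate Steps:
$p = 75$ ($p = \left(- \frac{1}{2}\right) \left(-150\right) = 75$)
$\left(305 + p\right) \left(248 - 48\right) = \left(305 + 75\right) \left(248 - 48\right) = 380 \left(248 - 48\right) = 380 \cdot 200 = 76000$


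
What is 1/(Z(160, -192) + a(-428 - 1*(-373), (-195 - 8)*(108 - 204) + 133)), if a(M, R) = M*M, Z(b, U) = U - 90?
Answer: 1/2743 ≈ 0.00036456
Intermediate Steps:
Z(b, U) = -90 + U
a(M, R) = M²
1/(Z(160, -192) + a(-428 - 1*(-373), (-195 - 8)*(108 - 204) + 133)) = 1/((-90 - 192) + (-428 - 1*(-373))²) = 1/(-282 + (-428 + 373)²) = 1/(-282 + (-55)²) = 1/(-282 + 3025) = 1/2743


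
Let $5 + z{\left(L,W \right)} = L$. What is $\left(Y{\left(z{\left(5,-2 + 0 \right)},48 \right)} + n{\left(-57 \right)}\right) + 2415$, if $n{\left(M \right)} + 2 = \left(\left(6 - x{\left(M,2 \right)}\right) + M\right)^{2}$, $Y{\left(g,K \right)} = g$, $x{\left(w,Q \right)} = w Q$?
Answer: $6382$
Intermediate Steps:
$x{\left(w,Q \right)} = Q w$
$z{\left(L,W \right)} = -5 + L$
$n{\left(M \right)} = -2 + \left(6 - M\right)^{2}$ ($n{\left(M \right)} = -2 + \left(\left(6 - 2 M\right) + M\right)^{2} = -2 + \left(6 - M\right)^{2}$)
$\left(Y{\left(z{\left(5,-2 + 0 \right)},48 \right)} + n{\left(-57 \right)}\right) + 2415 = \left(\left(-5 + 5\right) - \left(2 - \left(-6 - 57\right)^{2}\right)\right) + 2415 = \left(0 - \left(2 - \left(-63\right)^{2}\right)\right) + 2415 = \left(0 + \left(-2 + 3969\right)\right) + 2415 = \left(0 + 3967\right) + 2415 = 3967 + 2415 = 6382$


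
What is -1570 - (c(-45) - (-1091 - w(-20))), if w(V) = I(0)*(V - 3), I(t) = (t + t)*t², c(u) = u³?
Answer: 88464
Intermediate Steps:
I(t) = 2*t³ (I(t) = (2*t)*t² = 2*t³)
w(V) = 0 (w(V) = (2*0³)*(V - 3) = (2*0)*(-3 + V) = 0*(-3 + V) = 0)
-1570 - (c(-45) - (-1091 - w(-20))) = -1570 - ((-45)³ - (-1091 - 1*0)) = -1570 - (-91125 - (-1091 + 0)) = -1570 - (-91125 - 1*(-1091)) = -1570 - (-91125 + 1091) = -1570 - 1*(-90034) = -1570 + 90034 = 88464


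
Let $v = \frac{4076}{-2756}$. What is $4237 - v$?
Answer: $\frac{2920312}{689} \approx 4238.5$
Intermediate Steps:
$v = - \frac{1019}{689}$ ($v = 4076 \left(- \frac{1}{2756}\right) = - \frac{1019}{689} \approx -1.479$)
$4237 - v = 4237 - - \frac{1019}{689} = 4237 + \frac{1019}{689} = \frac{2920312}{689}$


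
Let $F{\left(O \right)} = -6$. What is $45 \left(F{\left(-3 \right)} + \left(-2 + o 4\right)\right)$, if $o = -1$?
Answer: $-540$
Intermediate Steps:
$45 \left(F{\left(-3 \right)} + \left(-2 + o 4\right)\right) = 45 \left(-6 - 6\right) = 45 \left(-12\right) = -540$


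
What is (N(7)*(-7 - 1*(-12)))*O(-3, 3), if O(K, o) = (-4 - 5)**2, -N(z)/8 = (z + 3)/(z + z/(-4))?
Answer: -43200/7 ≈ -6171.4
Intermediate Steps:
N(z) = -32*(3 + z)/(3*z) (N(z) = -8*(z + 3)/(z + z/(-4)) = -8*(3 + z)/(z + z*(-1/4)) = -8*(3 + z)/(z - z/4) = -8*(3 + z)/(3*z/4) = -8*(3 + z)*4/(3*z) = -32*(3 + z)/(3*z))
O(K, o) = 81 (O(K, o) = (-9)**2 = 81)
(N(7)*(-7 - 1*(-12)))*O(-3, 3) = ((-32/3 - 32/7)*(-7 - 1*(-12)))*81 = ((-32/3 - 32*1/7)*(-7 + 12))*81 = ((-32/3 - 32/7)*5)*81 = -320/21*5*81 = -1600/21*81 = -43200/7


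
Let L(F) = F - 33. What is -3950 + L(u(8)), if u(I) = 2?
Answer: -3981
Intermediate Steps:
L(F) = -33 + F
-3950 + L(u(8)) = -3950 + (-33 + 2) = -3950 - 31 = -3981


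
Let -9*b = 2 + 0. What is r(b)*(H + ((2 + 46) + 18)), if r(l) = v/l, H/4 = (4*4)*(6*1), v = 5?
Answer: -10125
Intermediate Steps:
b = -2/9 (b = -(2 + 0)/9 = -⅑*2 = -2/9 ≈ -0.22222)
H = 384 (H = 4*((4*4)*(6*1)) = 4*(16*6) = 4*96 = 384)
r(l) = 5/l
r(b)*(H + ((2 + 46) + 18)) = (5/(-2/9))*(384 + ((2 + 46) + 18)) = (5*(-9/2))*(384 + (48 + 18)) = -45*(384 + 66)/2 = -45/2*450 = -10125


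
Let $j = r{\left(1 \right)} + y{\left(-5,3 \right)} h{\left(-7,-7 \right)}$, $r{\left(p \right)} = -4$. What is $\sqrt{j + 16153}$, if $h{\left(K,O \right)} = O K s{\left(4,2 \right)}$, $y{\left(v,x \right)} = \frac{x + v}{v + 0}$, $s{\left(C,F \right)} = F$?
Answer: $\frac{\sqrt{404705}}{5} \approx 127.23$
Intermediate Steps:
$y{\left(v,x \right)} = \frac{v + x}{v}$
$h{\left(K,O \right)} = 2 K O$ ($h{\left(K,O \right)} = O K 2 = K O 2 = 2 K O$)
$j = \frac{176}{5}$ ($j = -4 + \frac{-5 + 3}{-5} \cdot 2 \left(-7\right) \left(-7\right) = -4 + \left(- \frac{1}{5}\right) \left(-2\right) 98 = -4 + \frac{2}{5} \cdot 98 = -4 + \frac{196}{5} = \frac{176}{5} \approx 35.2$)
$\sqrt{j + 16153} = \sqrt{\frac{176}{5} + 16153} = \sqrt{\frac{80941}{5}} = \frac{\sqrt{404705}}{5}$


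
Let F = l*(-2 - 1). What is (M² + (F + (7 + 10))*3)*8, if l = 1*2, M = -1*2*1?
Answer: 296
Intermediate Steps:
M = -2 (M = -2*1 = -2)
l = 2
F = -6 (F = 2*(-2 - 1) = 2*(-3) = -6)
(M² + (F + (7 + 10))*3)*8 = ((-2)² + (-6 + (7 + 10))*3)*8 = (4 + (-6 + 17)*3)*8 = (4 + 11*3)*8 = (4 + 33)*8 = 37*8 = 296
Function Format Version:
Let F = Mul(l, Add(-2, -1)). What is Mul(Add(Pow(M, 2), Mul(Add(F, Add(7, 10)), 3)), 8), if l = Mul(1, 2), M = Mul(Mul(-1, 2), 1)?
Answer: 296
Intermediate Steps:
M = -2 (M = Mul(-2, 1) = -2)
l = 2
F = -6 (F = Mul(2, Add(-2, -1)) = Mul(2, -3) = -6)
Mul(Add(Pow(M, 2), Mul(Add(F, Add(7, 10)), 3)), 8) = Mul(Add(Pow(-2, 2), Mul(Add(-6, Add(7, 10)), 3)), 8) = Mul(Add(4, Mul(Add(-6, 17), 3)), 8) = Mul(Add(4, Mul(11, 3)), 8) = Mul(Add(4, 33), 8) = Mul(37, 8) = 296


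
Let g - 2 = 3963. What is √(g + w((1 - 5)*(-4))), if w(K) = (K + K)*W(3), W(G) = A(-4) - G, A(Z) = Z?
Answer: √3741 ≈ 61.164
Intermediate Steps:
g = 3965 (g = 2 + 3963 = 3965)
W(G) = -4 - G
w(K) = -14*K (w(K) = (K + K)*(-4 - 1*3) = (2*K)*(-4 - 3) = (2*K)*(-7) = -14*K)
√(g + w((1 - 5)*(-4))) = √(3965 - 14*(1 - 5)*(-4)) = √(3965 - (-56)*(-4)) = √(3965 - 14*16) = √(3965 - 224) = √3741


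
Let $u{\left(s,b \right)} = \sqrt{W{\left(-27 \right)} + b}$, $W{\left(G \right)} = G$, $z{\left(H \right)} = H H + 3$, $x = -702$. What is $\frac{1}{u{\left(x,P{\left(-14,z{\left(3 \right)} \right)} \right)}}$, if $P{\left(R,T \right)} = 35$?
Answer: $\frac{\sqrt{2}}{4} \approx 0.35355$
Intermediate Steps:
$z{\left(H \right)} = 3 + H^{2}$ ($z{\left(H \right)} = H^{2} + 3 = 3 + H^{2}$)
$u{\left(s,b \right)} = \sqrt{-27 + b}$
$\frac{1}{u{\left(x,P{\left(-14,z{\left(3 \right)} \right)} \right)}} = \frac{1}{\sqrt{-27 + 35}} = \frac{1}{\sqrt{8}} = \frac{1}{2 \sqrt{2}} = \frac{\sqrt{2}}{4}$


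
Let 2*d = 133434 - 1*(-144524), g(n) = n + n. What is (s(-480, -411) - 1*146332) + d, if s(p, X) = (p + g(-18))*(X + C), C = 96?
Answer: 155187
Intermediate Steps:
g(n) = 2*n
s(p, X) = (-36 + p)*(96 + X) (s(p, X) = (p + 2*(-18))*(X + 96) = (p - 36)*(96 + X) = (-36 + p)*(96 + X))
d = 138979 (d = (133434 - 1*(-144524))/2 = (133434 + 144524)/2 = (1/2)*277958 = 138979)
(s(-480, -411) - 1*146332) + d = ((-3456 - 36*(-411) + 96*(-480) - 411*(-480)) - 1*146332) + 138979 = ((-3456 + 14796 - 46080 + 197280) - 146332) + 138979 = (162540 - 146332) + 138979 = 16208 + 138979 = 155187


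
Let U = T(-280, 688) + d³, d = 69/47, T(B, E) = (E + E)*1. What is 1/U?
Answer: 103823/143188957 ≈ 0.00072508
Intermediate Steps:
T(B, E) = 2*E (T(B, E) = (2*E)*1 = 2*E)
d = 69/47 (d = 69*(1/47) = 69/47 ≈ 1.4681)
U = 143188957/103823 (U = 2*688 + (69/47)³ = 1376 + 328509/103823 = 143188957/103823 ≈ 1379.2)
1/U = 1/(143188957/103823) = 103823/143188957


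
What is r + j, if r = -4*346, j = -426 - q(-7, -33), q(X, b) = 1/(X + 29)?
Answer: -39821/22 ≈ -1810.0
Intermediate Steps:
q(X, b) = 1/(29 + X)
j = -9373/22 (j = -426 - 1/(29 - 7) = -426 - 1/22 = -9373/22 ≈ -426.05)
r = -1384
r + j = -1384 - 9373/22 = -39821/22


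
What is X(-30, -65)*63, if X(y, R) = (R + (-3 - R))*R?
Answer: 12285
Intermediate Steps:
X(y, R) = -3*R
X(-30, -65)*63 = -3*(-65)*63 = 195*63 = 12285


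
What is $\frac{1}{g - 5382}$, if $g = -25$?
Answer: $- \frac{1}{5407} \approx -0.00018495$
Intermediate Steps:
$\frac{1}{g - 5382} = \frac{1}{-25 - 5382} = \frac{1}{-5407} = - \frac{1}{5407}$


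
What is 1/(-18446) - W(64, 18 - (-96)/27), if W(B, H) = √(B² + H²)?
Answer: -1/18446 - 2*√92353/9 ≈ -67.533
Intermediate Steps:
1/(-18446) - W(64, 18 - (-96)/27) = 1/(-18446) - √(64² + (18 - (-96)/27)²) = -1/18446 - √(4096 + (18 - (-96)/27)²) = -1/18446 - √(4096 + (18 - 1*(-32/9))²) = -1/18446 - √(4096 + (18 + 32/9)²) = -1/18446 - √(4096 + (194/9)²) = -1/18446 - √(4096 + 37636/81) = -1/18446 - √(369412/81) = -1/18446 - 2*√92353/9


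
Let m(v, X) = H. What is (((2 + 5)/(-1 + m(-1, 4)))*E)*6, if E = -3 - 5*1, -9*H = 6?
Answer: 1008/5 ≈ 201.60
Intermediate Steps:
H = -⅔ (H = -⅑*6 = -⅔ ≈ -0.66667)
m(v, X) = -⅔
E = -8 (E = -3 - 5 = -8)
(((2 + 5)/(-1 + m(-1, 4)))*E)*6 = (((2 + 5)/(-1 - ⅔))*(-8))*6 = ((7/(-5/3))*(-8))*6 = ((7*(-⅗))*(-8))*6 = -21/5*(-8)*6 = (168/5)*6 = 1008/5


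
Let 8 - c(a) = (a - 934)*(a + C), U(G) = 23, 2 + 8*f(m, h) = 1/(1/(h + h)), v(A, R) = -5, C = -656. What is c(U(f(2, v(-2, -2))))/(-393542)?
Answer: 576655/393542 ≈ 1.4653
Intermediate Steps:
f(m, h) = -¼ + h/4 (f(m, h) = -¼ + 1/(8*(1/(h + h))) = -¼ + 1/(8*(1/(2*h))) = -¼ + 1/(8*((1/(2*h)))) = -¼ + (2*h)/8 = -¼ + h/4)
c(a) = 8 - (-934 + a)*(-656 + a) (c(a) = 8 - (a - 934)*(a - 656) = 8 - (-934 + a)*(-656 + a))
c(U(f(2, v(-2, -2))))/(-393542) = (-612696 - 1*23² + 1590*23)/(-393542) = (-612696 - 1*529 + 36570)*(-1/393542) = (-612696 - 529 + 36570)*(-1/393542) = -576655*(-1/393542) = 576655/393542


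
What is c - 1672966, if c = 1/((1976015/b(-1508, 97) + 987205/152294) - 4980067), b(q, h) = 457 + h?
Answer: -175607532551567782667/104967783297178 ≈ -1.6730e+6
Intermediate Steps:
c = -21092719/104967783297178 (c = 1/((1976015/(457 + 97) + 987205/152294) - 4980067) = 1/((1976015/554 + 987205*(1/152294)) - 4980067) = 1/((1976015*(1/554) + 987205/152294) - 4980067) = 1/((1976015/554 + 987205/152294) - 4980067) = 1/(75370534995/21092719 - 4980067) = 1/(-104967783297178/21092719) = -21092719/104967783297178 ≈ -2.0094e-7)
c - 1672966 = -21092719/104967783297178 - 1672966 = -175607532551567782667/104967783297178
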